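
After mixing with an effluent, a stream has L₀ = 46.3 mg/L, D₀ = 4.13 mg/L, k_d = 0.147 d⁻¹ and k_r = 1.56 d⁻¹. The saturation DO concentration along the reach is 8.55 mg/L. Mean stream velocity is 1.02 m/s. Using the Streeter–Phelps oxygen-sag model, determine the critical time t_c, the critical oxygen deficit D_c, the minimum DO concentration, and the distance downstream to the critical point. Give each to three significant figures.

t_c = [1/(k_r−k_d)] ln[(k_r/k_d)(1 − D₀(k_r−k_d)/(k_d L₀))]
= [1/(1.56−0.147)] ln[(1.56/0.147)(1 − 4.13×1.413/(0.147×46.3))]
= (1/1.413) ln[10.61 × 0.1426] = 0.7077 × ln(1.513) = 0.7077 × 0.4142 = 0.2931 d.
L(t_c) = L₀ e^(−k_d t_c) = 46.3 × 0.9578 = 44.35 mg/L, and at the critical point k_r D_c = k_d L, so D_c = (0.147/1.56) × 44.35 = 4.179 mg/L.
Minimum DO = C_s − D_c = 8.55 − 4.179 = 4.371 mg/L.
x_c = v t_c = 1.02 m/s × 0.2931 d × 86400 s/d = 25830 m ≈ 25.8 km.

t_c ≈ 0.293 d; D_c ≈ 4.18 mg/L; min DO ≈ 4.37 mg/L; x_c ≈ 25.8 km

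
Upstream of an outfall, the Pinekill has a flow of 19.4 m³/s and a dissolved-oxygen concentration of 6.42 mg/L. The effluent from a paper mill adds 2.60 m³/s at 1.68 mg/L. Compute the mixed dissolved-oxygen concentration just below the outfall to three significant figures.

5.86 mg/L

Flow-weighted mixing: C = (Q_r C_r + Q_w C_w)/(Q_r + Q_w)
= (19.4×6.42 + 2.60×1.68)/(19.4 + 2.60) = 128.9/22.00 = 5.860 mg/L.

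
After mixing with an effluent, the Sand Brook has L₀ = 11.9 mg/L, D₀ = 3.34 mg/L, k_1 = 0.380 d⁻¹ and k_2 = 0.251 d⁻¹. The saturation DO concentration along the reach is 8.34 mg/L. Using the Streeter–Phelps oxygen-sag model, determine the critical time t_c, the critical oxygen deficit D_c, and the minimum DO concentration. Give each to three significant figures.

t_c = [1/(k_2−k_1)] ln[(k_2/k_1)(1 − D₀(k_2−k_1)/(k_1 L₀))]
= [1/(0.251−0.380)] ln[(0.251/0.380)(1 − 3.34×-0.1290/(0.380×11.9))]
= (1/-0.1290) ln[0.6605 × 1.095] = -7.752 × ln(0.7235) = -7.752 × -0.3237 = 2.509 d.
L(t_c) = L₀ e^(−k_1 t_c) = 11.9 × 0.3854 = 4.586 mg/L, and at the critical point k_2 D_c = k_1 L, so D_c = (0.380/0.251) × 4.586 = 6.943 mg/L.
Minimum DO = C_s − D_c = 8.34 − 6.943 = 1.397 mg/L.

t_c ≈ 2.51 d; D_c ≈ 6.94 mg/L; min DO ≈ 1.40 mg/L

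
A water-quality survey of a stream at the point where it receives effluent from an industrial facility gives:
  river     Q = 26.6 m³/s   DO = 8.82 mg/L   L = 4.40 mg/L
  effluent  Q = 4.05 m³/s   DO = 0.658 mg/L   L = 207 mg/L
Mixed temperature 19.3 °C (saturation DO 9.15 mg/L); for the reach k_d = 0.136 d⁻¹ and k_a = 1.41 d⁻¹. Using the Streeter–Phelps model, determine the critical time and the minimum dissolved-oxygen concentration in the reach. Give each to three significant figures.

Mixed DO = (26.6×8.82 + 4.05×0.658)/(26.6+4.05) = 237.3/30.65 = 7.741 mg/L.
Mixed L₀ = (26.6×4.40 + 4.05×207)/(30.65) = 955.4/30.65 = 31.17 mg/L.
Initial deficit D₀ = C_s − DO₀ = 9.15 − 7.741 = 1.409 mg/L.
t_c = (1/1.274) ln[(1.41/0.136)(1 − 1.409×1.274/(0.136×31.17))] = 0.7849 × ln(5.979) = 1.404 d.
D_c = (0.136/1.41) × 31.17 × e^(−0.136×1.404) = 0.09645 × 31.17 × 0.8262 = 2.484 mg/L.
Minimum DO = 9.15 − 2.484 = 6.666 mg/L.

t_c ≈ 1.40 d; minimum DO ≈ 6.67 mg/L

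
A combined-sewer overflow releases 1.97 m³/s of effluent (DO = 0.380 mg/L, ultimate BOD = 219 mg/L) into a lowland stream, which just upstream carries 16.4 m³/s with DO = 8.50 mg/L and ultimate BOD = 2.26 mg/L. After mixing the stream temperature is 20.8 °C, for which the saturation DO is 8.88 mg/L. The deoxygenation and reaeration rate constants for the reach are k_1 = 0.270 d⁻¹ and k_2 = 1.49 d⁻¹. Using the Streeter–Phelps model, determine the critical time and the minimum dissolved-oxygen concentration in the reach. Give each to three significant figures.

Mixed DO = (16.4×8.50 + 1.97×0.380)/(16.4+1.97) = 140.1/18.37 = 7.629 mg/L.
Mixed L₀ = (16.4×2.26 + 1.97×219)/(18.37) = 468.5/18.37 = 25.50 mg/L.
Initial deficit D₀ = C_s − DO₀ = 8.88 − 7.629 = 1.251 mg/L.
t_c = (1/1.220) ln[(1.49/0.270)(1 − 1.251×1.220/(0.270×25.50))] = 0.8197 × ln(4.296) = 1.195 d.
D_c = (0.270/1.49) × 25.50 × e^(−0.270×1.195) = 0.1812 × 25.50 × 0.7243 = 3.347 mg/L.
Minimum DO = 8.88 − 3.347 = 5.533 mg/L.

t_c ≈ 1.19 d; minimum DO ≈ 5.53 mg/L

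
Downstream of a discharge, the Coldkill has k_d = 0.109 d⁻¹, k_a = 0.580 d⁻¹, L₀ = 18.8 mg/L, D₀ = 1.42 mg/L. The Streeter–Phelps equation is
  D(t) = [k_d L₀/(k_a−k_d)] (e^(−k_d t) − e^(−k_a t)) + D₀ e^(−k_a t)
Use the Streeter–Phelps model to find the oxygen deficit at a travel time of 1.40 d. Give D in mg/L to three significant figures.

k_d L₀/(k_a−k_d) = 0.109×18.8/(0.580−0.109) = 2.049/0.4710 = 4.351 mg/L.
e^(−k_d t) = e^(−0.109×1.400) = 0.8585; e^(−k_a t) = e^(−0.580×1.400) = 0.4440.
D = 4.351 × (0.8585 − 0.4440) + 1.42 × 0.4440 = 1.803 + 0.6304 = 2.434 mg/L.

D ≈ 2.43 mg/L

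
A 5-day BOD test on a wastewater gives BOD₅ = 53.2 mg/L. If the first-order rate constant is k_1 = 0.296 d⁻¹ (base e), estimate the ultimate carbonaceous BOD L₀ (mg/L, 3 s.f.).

BOD₅ = L₀(1 − e^(−5k_1)) ⇒ L₀ = BOD₅ / (1 − e^(−5×0.296))
= 53.2 / (1 − 0.2276) = 53.2 / 0.7724 = 68.88 mg/L.

L₀ ≈ 68.9 mg/L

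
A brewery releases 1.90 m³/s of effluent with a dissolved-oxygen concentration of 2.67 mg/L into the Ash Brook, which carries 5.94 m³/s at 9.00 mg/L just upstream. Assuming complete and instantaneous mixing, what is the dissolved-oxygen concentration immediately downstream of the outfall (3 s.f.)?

Flow-weighted mixing: C = (Q_r C_r + Q_w C_w)/(Q_r + Q_w)
= (5.94×9.00 + 1.90×2.67)/(5.94 + 1.90) = 58.53/7.840 = 7.466 mg/L.

7.47 mg/L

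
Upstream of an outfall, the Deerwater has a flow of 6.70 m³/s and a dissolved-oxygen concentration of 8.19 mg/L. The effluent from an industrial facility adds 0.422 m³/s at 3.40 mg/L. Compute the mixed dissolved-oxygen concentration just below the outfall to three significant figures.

7.91 mg/L

Flow-weighted mixing: C = (Q_r C_r + Q_w C_w)/(Q_r + Q_w)
= (6.70×8.19 + 0.422×3.40)/(6.70 + 0.422) = 56.31/7.122 = 7.906 mg/L.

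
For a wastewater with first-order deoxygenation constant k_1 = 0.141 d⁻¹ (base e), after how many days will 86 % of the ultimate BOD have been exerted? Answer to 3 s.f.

t ≈ 13.9 d

y/L₀ = 1 − e^(−k_1 t) = 0.86 ⇒ e^(−k_1 t) = 0.140
t = −ln(0.140) / 0.141 = 1.966 / 0.141 = 13.94 d.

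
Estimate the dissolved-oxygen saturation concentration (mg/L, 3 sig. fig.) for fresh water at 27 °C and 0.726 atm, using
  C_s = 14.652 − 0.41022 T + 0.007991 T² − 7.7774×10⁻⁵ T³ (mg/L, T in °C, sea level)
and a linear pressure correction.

C_s ≈ 5.71 mg/L

At sea level: C_s = 14.652 − 0.41022×27 + 0.007991×27² − 7.7774×10⁻⁵×27³ = 7.871 mg/L.
Pressure correction: C_s' = 7.871 × 0.726 = 5.714 mg/L.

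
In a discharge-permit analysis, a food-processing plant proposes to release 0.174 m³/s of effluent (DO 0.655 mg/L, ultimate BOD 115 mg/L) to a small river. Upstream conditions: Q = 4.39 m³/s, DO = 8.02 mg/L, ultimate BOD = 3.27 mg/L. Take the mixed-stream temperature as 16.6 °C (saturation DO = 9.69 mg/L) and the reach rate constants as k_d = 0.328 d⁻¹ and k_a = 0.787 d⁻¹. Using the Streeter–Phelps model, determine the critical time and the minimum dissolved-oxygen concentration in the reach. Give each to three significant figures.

Mixed DO = (4.39×8.02 + 0.174×0.655)/(4.39+0.174) = 35.32/4.564 = 7.739 mg/L.
Mixed L₀ = (4.39×3.27 + 0.174×115)/(4.564) = 34.37/4.564 = 7.530 mg/L.
Initial deficit D₀ = C_s − DO₀ = 9.69 − 7.739 = 1.951 mg/L.
t_c = (1/0.4590) ln[(0.787/0.328)(1 − 1.951×0.4590/(0.328×7.530))] = 2.179 × ln(1.529) = 0.9258 d.
D_c = (0.328/0.787) × 7.530 × e^(−0.328×0.9258) = 0.4168 × 7.530 × 0.7381 = 2.316 mg/L.
Minimum DO = 9.69 − 2.316 = 7.374 mg/L.

t_c ≈ 0.926 d; minimum DO ≈ 7.37 mg/L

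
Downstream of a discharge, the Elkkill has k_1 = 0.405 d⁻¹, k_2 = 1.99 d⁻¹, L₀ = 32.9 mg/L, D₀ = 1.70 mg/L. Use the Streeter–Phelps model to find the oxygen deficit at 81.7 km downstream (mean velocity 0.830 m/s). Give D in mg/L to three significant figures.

D ≈ 4.60 mg/L

Travel time t = x/v = 81.7 km / (0.830 m/s) = 81700 m / 0.830 m/s = 98430 s = 1.139 d.
k_1 L₀/(k_2−k_1) = 0.405×32.9/(1.99−0.405) = 13.32/1.585 = 8.407 mg/L.
e^(−k_1 t) = e^(−0.405×1.139) = 0.6304; e^(−k_2 t) = e^(−1.99×1.139) = 0.1036.
D = 8.407 × (0.6304 − 0.1036) + 1.70 × 0.1036 = 4.429 + 0.1761 = 4.605 mg/L.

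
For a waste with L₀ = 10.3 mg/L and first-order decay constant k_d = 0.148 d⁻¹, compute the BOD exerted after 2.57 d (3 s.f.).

y_t = L₀(1 − e^(−k_d t)) = 10.3 × (1 − e^(−0.148×2.57))
= 10.3 × (1 − 0.6836) = 10.3 × 0.3164 = 3.259 mg/L.

y ≈ 3.26 mg/L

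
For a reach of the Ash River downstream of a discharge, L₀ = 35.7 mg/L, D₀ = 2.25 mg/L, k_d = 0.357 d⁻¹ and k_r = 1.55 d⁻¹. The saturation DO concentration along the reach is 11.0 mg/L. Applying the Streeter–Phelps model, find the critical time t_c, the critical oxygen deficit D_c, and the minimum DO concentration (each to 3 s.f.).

At the critical point dD/dt = 0, so k_d L₀ e^(−k_d t) = k_r D. Substituting D(t) from the Streeter–Phelps equation and solving for t gives
t_c = ln[(k_r/k_d)(1 − D₀(k_r−k_d)/(k_d L₀))] / (k_r−k_d).
Here k_r−k_d = 1.193 d⁻¹ and 1 − D₀(k_r−k_d)/(k_d L₀) = 1 − 2.25×1.193/(0.357×35.7) = 0.7894, so
t_c = ln(4.342 × 0.7894) / 1.193 = 1.232 / 1.193 = 1.033 d.
L(t_c) = L₀ e^(−k_d t_c) = 35.7 × 0.6917 = 24.69 mg/L, and at the critical point k_r D_c = k_d L, so D_c = (0.357/1.55) × 24.69 = 5.688 mg/L.
Minimum DO = C_s − D_c = 11.0 − 5.688 = 5.312 mg/L.

t_c ≈ 1.03 d; D_c ≈ 5.69 mg/L; min DO ≈ 5.31 mg/L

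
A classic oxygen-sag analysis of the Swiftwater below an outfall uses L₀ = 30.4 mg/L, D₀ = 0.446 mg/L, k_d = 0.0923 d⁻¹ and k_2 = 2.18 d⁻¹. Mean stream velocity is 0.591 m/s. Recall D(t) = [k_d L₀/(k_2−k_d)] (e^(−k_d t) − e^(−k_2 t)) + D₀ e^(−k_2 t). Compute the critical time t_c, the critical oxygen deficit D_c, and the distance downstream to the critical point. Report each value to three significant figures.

With k_2/k_d = 23.62 and 1 − D₀(k_2−k_d)/(k_d L₀) = 0.6682,
t_c = ln(23.62 × 0.6682) / (2.18 − 0.0923) = ln(15.78) / 2.088 = 2.759/2.088 = 1.321 d.
L(t_c) = L₀ e^(−k_d t_c) = 30.4 × 0.8852 = 26.91 mg/L, and at the critical point k_2 D_c = k_d L, so D_c = (0.0923/2.18) × 26.91 = 1.139 mg/L.
x_c = v t_c = 0.591 m/s × 1.321 d × 86400 s/d = 67480 m ≈ 67.5 km.

t_c ≈ 1.32 d; D_c ≈ 1.14 mg/L; x_c ≈ 67.5 km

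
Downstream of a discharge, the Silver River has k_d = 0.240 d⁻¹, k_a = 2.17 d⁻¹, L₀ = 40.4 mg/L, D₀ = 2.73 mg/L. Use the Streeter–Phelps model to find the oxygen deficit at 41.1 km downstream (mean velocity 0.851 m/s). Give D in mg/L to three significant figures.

D ≈ 3.71 mg/L

Travel time t = x/v = 41.1 km / (0.851 m/s) = 41100 m / 0.851 m/s = 48300 s = 0.5590 d.
k_d L₀/(k_a−k_d) = 0.240×40.4/(2.17−0.240) = 9.696/1.930 = 5.024 mg/L.
e^(−k_d t) = e^(−0.240×0.5590) = 0.8745; e^(−k_a t) = e^(−2.17×0.5590) = 0.2973.
D = 5.024 × (0.8745 − 0.2973) + 2.73 × 0.2973 = 2.899 + 0.8116 = 3.711 mg/L.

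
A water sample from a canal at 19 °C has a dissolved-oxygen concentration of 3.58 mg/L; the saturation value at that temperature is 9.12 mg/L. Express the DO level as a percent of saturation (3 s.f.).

% saturation = C/C_s × 100 = 3.58/9.12 × 100 = 39.3 %.

39.3 % saturation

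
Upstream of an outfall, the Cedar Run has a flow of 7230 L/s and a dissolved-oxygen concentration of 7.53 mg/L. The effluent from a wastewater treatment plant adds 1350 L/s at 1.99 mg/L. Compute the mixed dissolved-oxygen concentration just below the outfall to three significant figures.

Flow-weighted mixing: C = (Q_r C_r + Q_w C_w)/(Q_r + Q_w)
= (7230×7.53 + 1350×1.99)/(7230 + 1350) = 57130/8580 = 6.658 mg/L.

6.66 mg/L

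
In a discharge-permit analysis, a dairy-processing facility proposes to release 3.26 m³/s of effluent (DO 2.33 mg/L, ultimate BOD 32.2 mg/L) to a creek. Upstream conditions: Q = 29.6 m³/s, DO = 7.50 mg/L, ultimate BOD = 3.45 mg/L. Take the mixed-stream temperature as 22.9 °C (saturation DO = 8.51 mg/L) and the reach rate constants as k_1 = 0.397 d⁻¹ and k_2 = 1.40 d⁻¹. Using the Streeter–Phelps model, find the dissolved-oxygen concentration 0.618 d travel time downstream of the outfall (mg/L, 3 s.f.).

DO ≈ 6.97 mg/L

Mixed DO = (29.6×7.50 + 3.26×2.33)/(29.6+3.26) = 229.6/32.86 = 6.987 mg/L.
Mixed L₀ = (29.6×3.45 + 3.26×32.2)/(32.86) = 207.1/32.86 = 6.302 mg/L.
Initial deficit D₀ = C_s − DO₀ = 8.51 − 6.987 = 1.523 mg/L.
D(0.618) = [0.397×6.302/(1.40−0.397)](e^(−0.397×0.618) − e^(−1.40×0.618)) + 1.523 e^(−1.40×0.618)
= 2.495 × (0.7824 − 0.4210) + 1.523 × 0.4210 = 1.543 mg/L.
DO = 8.51 − 1.543 = 6.967 mg/L.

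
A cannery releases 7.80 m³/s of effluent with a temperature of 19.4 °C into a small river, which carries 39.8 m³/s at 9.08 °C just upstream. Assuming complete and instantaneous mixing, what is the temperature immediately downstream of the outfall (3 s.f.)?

10.8 °C

Flow-weighted mixing: C = (Q_r C_r + Q_w C_w)/(Q_r + Q_w)
= (39.8×9.08 + 7.80×19.4)/(39.8 + 7.80) = 512.7/47.60 = 10.77 °C.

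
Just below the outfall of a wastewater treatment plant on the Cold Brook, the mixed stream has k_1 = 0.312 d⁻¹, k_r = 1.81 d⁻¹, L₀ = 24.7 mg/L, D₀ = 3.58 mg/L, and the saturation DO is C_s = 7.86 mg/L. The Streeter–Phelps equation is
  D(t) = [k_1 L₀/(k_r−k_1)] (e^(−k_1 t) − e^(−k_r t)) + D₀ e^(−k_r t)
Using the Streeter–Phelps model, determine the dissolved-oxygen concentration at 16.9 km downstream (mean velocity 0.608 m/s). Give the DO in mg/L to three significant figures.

Travel time t = x/v = 16.9 km / (0.608 m/s) = 16900 m / 0.608 m/s = 27800 s = 0.3217 d.
k_1 L₀/(k_r−k_1) = 0.312×24.7/(1.81−0.312) = 7.706/1.498 = 5.144 mg/L.
e^(−k_1 t) = e^(−0.312×0.3217) = 0.9045; e^(−k_r t) = e^(−1.81×0.3217) = 0.5586.
D = 5.144 × (0.9045 − 0.5586) + 3.58 × 0.5586 = 1.779 + 2.000 = 3.779 mg/L.
DO = C_s − D = 7.86 − 3.779 = 4.081 mg/L.

DO ≈ 4.08 mg/L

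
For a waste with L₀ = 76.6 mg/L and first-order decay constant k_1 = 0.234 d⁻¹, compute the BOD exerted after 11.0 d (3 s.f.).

y_t = L₀(1 − e^(−k_1 t)) = 76.6 × (1 − e^(−0.234×11.0))
= 76.6 × (1 − 0.07623) = 76.6 × 0.9238 = 70.76 mg/L.

y ≈ 70.8 mg/L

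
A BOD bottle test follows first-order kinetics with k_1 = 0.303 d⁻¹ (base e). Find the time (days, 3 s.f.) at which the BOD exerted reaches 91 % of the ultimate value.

y/L₀ = 1 − e^(−k_1 t) = 0.91 ⇒ e^(−k_1 t) = 0.0900
t = −ln(0.0900) / 0.303 = 2.408 / 0.303 = 7.947 d.

t ≈ 7.95 d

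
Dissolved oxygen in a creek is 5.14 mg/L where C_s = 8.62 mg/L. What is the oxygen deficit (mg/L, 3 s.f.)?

D ≈ 3.48 mg/L

D = C_s − C = 8.62 − 5.14 = 3.48 mg/L.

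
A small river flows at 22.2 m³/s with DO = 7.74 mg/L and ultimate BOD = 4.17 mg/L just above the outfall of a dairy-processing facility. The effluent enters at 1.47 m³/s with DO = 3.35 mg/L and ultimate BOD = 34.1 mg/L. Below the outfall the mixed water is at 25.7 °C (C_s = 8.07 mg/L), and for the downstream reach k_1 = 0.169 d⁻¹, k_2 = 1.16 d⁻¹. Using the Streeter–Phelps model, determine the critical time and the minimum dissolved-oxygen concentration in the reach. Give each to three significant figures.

Mixed DO = (22.2×7.74 + 1.47×3.35)/(22.2+1.47) = 176.8/23.67 = 7.467 mg/L.
Mixed L₀ = (22.2×4.17 + 1.47×34.1)/(23.67) = 142.7/23.67 = 6.029 mg/L.
Initial deficit D₀ = C_s − DO₀ = 8.07 − 7.467 = 0.6026 mg/L.
t_c = (1/0.9910) ln[(1.16/0.169)(1 − 0.6026×0.9910/(0.169×6.029))] = 1.009 × ln(2.841) = 1.053 d.
D_c = (0.169/1.16) × 6.029 × e^(−0.169×1.053) = 0.1457 × 6.029 × 0.8369 = 0.7351 mg/L.
Minimum DO = 8.07 − 0.7351 = 7.335 mg/L.

t_c ≈ 1.05 d; minimum DO ≈ 7.33 mg/L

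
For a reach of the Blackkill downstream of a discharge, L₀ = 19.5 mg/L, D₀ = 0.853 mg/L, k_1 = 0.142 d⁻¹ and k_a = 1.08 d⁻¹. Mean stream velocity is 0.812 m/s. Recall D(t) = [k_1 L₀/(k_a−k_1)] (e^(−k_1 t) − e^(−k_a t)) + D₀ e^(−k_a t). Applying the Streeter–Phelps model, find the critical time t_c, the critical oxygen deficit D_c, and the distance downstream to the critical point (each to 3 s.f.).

At the critical point dD/dt = 0, so k_1 L₀ e^(−k_1 t) = k_a D. Substituting D(t) from the Streeter–Phelps equation and solving for t gives
t_c = ln[(k_a/k_1)(1 − D₀(k_a−k_1)/(k_1 L₀))] / (k_a−k_1).
Here k_a−k_1 = 0.9380 d⁻¹ and 1 − D₀(k_a−k_1)/(k_1 L₀) = 1 − 0.853×0.9380/(0.142×19.5) = 0.7110, so
t_c = ln(7.606 × 0.7110) / 0.9380 = 1.688 / 0.9380 = 1.799 d.
D_c = (k_1/k_a) L₀ e^(−k_1 t_c) = (0.142/1.08) × 19.5 × e^(−0.142×1.799) = 0.1315 × 19.5 × 0.7745 = 1.986 mg/L.
x_c = v t_c = 0.812 m/s × 1.799 d × 86400 s/d = 126200 m ≈ 126 km.

t_c ≈ 1.80 d; D_c ≈ 1.99 mg/L; x_c ≈ 126 km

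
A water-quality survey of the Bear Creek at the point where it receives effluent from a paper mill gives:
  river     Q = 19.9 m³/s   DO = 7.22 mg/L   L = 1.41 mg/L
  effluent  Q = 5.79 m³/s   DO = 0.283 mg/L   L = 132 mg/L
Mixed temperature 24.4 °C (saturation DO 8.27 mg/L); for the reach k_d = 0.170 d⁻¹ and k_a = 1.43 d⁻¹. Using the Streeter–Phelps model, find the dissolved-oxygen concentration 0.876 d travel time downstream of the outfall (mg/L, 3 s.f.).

Mixed DO = (19.9×7.22 + 5.79×0.283)/(19.9+5.79) = 145.3/25.69 = 5.657 mg/L.
Mixed L₀ = (19.9×1.41 + 5.79×132)/(25.69) = 792.3/25.69 = 30.84 mg/L.
Initial deficit D₀ = C_s − DO₀ = 8.27 − 5.657 = 2.613 mg/L.
D(0.876) = [0.170×30.84/(1.43−0.170)](e^(−0.170×0.876) − e^(−1.43×0.876)) + 2.613 e^(−1.43×0.876)
= 4.161 × (0.8616 − 0.2857) + 2.613 × 0.2857 = 3.143 mg/L.
DO = 8.27 − 3.143 = 5.127 mg/L.

DO ≈ 5.13 mg/L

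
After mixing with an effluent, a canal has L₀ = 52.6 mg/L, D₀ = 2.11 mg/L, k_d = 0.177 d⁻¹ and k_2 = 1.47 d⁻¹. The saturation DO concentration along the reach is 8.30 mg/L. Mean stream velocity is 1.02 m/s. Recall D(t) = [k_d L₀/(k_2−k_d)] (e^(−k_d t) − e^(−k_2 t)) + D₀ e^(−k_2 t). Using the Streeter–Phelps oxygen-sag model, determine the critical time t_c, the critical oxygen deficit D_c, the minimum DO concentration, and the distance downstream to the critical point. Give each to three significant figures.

With k_2/k_d = 8.305 and 1 − D₀(k_2−k_d)/(k_d L₀) = 0.7070,
t_c = ln(8.305 × 0.7070) / (1.47 − 0.177) = ln(5.871) / 1.293 = 1.770/1.293 = 1.369 d.
L(t_c) = L₀ e^(−k_d t_c) = 52.6 × 0.7848 = 41.28 mg/L, and at the critical point k_2 D_c = k_d L, so D_c = (0.177/1.47) × 41.28 = 4.971 mg/L.
Minimum DO = C_s − D_c = 8.30 − 4.971 = 3.329 mg/L.
x_c = v t_c = 1.02 m/s × 1.369 d × 86400 s/d = 120600 m ≈ 121 km.

t_c ≈ 1.37 d; D_c ≈ 4.97 mg/L; min DO ≈ 3.33 mg/L; x_c ≈ 121 km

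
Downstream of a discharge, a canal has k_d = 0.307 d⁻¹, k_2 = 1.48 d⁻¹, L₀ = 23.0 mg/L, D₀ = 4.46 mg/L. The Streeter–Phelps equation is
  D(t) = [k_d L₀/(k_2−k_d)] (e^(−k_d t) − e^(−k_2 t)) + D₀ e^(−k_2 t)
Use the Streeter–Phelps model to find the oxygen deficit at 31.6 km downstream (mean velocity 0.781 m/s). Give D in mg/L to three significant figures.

Travel time t = x/v = 31.6 km / (0.781 m/s) = 31600 m / 0.781 m/s = 40460 s = 0.4683 d.
k_d L₀/(k_2−k_d) = 0.307×23.0/(1.48−0.307) = 7.061/1.173 = 6.020 mg/L.
e^(−k_d t) = e^(−0.307×0.4683) = 0.8661; e^(−k_2 t) = e^(−1.48×0.4683) = 0.5000.
D = 6.020 × (0.8661 − 0.5000) + 4.46 × 0.5000 = 2.204 + 2.230 = 4.434 mg/L.

D ≈ 4.43 mg/L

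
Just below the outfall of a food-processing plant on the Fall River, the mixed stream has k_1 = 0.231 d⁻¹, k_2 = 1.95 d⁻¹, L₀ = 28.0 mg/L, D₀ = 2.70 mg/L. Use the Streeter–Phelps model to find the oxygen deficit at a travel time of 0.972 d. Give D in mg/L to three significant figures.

k_1 L₀/(k_2−k_1) = 0.231×28.0/(1.95−0.231) = 6.468/1.719 = 3.763 mg/L.
e^(−k_1 t) = e^(−0.231×0.9720) = 0.7989; e^(−k_2 t) = e^(−1.95×0.9720) = 0.1503.
D = 3.763 × (0.7989 − 0.1503) + 2.70 × 0.1503 = 2.441 + 0.4057 = 2.846 mg/L.

D ≈ 2.85 mg/L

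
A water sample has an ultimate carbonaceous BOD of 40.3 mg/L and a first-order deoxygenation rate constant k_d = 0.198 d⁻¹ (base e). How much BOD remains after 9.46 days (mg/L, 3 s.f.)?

L ≈ 6.19 mg/L

L_t = L₀ e^(−k_d t) = 40.3 × e^(−0.198×9.46) = 40.3 × 0.1536 = 6.192 mg/L.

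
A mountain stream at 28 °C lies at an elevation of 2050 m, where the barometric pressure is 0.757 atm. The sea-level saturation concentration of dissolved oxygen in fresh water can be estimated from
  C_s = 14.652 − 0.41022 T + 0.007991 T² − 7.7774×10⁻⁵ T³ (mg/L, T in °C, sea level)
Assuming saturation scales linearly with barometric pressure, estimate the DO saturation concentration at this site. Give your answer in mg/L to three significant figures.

At sea level: C_s = 14.652 − 0.41022×28 + 0.007991×28² − 7.7774×10⁻⁵×28³ = 7.723 mg/L.
Pressure correction: C_s' = 7.723 × 0.757 = 5.847 mg/L.

C_s ≈ 5.85 mg/L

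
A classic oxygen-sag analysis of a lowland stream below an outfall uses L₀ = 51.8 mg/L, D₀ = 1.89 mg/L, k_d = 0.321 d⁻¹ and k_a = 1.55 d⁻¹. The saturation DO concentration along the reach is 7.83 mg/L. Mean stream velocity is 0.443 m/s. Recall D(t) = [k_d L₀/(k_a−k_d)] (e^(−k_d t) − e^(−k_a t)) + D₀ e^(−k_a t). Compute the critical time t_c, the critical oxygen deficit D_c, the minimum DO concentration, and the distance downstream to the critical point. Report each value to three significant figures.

With k_a/k_d = 4.829 and 1 − D₀(k_a−k_d)/(k_d L₀) = 0.8603,
t_c = ln(4.829 × 0.8603) / (1.55 − 0.321) = ln(4.154) / 1.229 = 1.424/1.229 = 1.159 d.
L(t_c) = L₀ e^(−k_d t_c) = 51.8 × 0.6894 = 35.71 mg/L, and at the critical point k_a D_c = k_d L, so D_c = (0.321/1.55) × 35.71 = 7.395 mg/L.
Minimum DO = C_s − D_c = 7.83 − 7.395 = 0.4346 mg/L.
x_c = v t_c = 0.443 m/s × 1.159 d × 86400 s/d = 44350 m ≈ 44.4 km.

t_c ≈ 1.16 d; D_c ≈ 7.40 mg/L; min DO ≈ 0.435 mg/L; x_c ≈ 44.4 km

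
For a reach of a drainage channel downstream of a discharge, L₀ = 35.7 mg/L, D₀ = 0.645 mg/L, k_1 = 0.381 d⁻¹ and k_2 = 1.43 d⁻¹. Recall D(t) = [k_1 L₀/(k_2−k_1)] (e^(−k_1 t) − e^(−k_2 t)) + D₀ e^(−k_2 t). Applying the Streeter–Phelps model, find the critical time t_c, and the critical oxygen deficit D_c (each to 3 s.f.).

With k_2/k_1 = 3.753 and 1 − D₀(k_2−k_1)/(k_1 L₀) = 0.9503,
t_c = ln(3.753 × 0.9503) / (1.43 − 0.381) = ln(3.567) / 1.049 = 1.272/1.049 = 1.212 d.
D_c = (k_1/k_2) L₀ e^(−k_1 t_c) = (0.381/1.43) × 35.7 × e^(−0.381×1.212) = 0.2664 × 35.7 × 0.6301 = 5.993 mg/L.

t_c ≈ 1.21 d; D_c ≈ 5.99 mg/L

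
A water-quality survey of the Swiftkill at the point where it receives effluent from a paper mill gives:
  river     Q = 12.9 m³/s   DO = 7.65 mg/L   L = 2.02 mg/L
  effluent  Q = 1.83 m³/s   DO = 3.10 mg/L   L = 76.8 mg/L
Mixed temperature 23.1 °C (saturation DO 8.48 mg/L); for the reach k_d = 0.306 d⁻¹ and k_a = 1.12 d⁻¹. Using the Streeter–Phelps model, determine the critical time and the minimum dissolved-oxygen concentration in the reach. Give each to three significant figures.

t_c ≈ 1.11 d; minimum DO ≈ 6.28 mg/L

Mixed DO = (12.9×7.65 + 1.83×3.10)/(12.9+1.83) = 104.4/14.73 = 7.085 mg/L.
Mixed L₀ = (12.9×2.02 + 1.83×76.8)/(14.73) = 166.6/14.73 = 11.31 mg/L.
Initial deficit D₀ = C_s − DO₀ = 8.48 − 7.085 = 1.395 mg/L.
t_c = (1/0.8140) ln[(1.12/0.306)(1 − 1.395×0.8140/(0.306×11.31))] = 1.229 × ln(2.459) = 1.105 d.
D_c = (0.306/1.12) × 11.31 × e^(−0.306×1.105) = 0.2732 × 11.31 × 0.7130 = 2.203 mg/L.
Minimum DO = 8.48 − 2.203 = 6.277 mg/L.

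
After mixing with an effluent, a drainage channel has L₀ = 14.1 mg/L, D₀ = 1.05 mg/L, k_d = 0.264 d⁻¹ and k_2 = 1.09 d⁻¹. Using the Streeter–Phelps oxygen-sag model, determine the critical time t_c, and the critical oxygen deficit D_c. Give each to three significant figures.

t_c ≈ 1.40 d; D_c ≈ 2.36 mg/L

At the critical point dD/dt = 0, so k_d L₀ e^(−k_d t) = k_2 D. Substituting D(t) from the Streeter–Phelps equation and solving for t gives
t_c = ln[(k_2/k_d)(1 − D₀(k_2−k_d)/(k_d L₀))] / (k_2−k_d).
Here k_2−k_d = 0.8260 d⁻¹ and 1 − D₀(k_2−k_d)/(k_d L₀) = 1 − 1.05×0.8260/(0.264×14.1) = 0.7670, so
t_c = ln(4.129 × 0.7670) / 0.8260 = 1.153 / 0.8260 = 1.396 d.
L(t_c) = L₀ e^(−k_d t_c) = 14.1 × 0.6918 = 9.755 mg/L, and at the critical point k_2 D_c = k_d L, so D_c = (0.264/1.09) × 9.755 = 2.363 mg/L.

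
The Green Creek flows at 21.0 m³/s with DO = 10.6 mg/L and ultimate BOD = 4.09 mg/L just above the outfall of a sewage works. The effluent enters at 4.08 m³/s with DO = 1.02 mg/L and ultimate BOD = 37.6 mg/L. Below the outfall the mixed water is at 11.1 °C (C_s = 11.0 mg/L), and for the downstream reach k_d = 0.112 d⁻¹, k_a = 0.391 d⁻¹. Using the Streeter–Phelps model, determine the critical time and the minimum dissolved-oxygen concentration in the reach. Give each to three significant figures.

Mixed DO = (21.0×10.6 + 4.08×1.02)/(21.0+4.08) = 226.8/25.08 = 9.042 mg/L.
Mixed L₀ = (21.0×4.09 + 4.08×37.6)/(25.08) = 239.3/25.08 = 9.541 mg/L.
Initial deficit D₀ = C_s − DO₀ = 11.0 − 9.042 = 1.958 mg/L.
t_c = (1/0.2790) ln[(0.391/0.112)(1 − 1.958×0.2790/(0.112×9.541))] = 3.584 × ln(1.706) = 1.915 d.
D_c = (0.112/0.391) × 9.541 × e^(−0.112×1.915) = 0.2864 × 9.541 × 0.8070 = 2.206 mg/L.
Minimum DO = 11.0 − 2.206 = 8.794 mg/L.

t_c ≈ 1.91 d; minimum DO ≈ 8.79 mg/L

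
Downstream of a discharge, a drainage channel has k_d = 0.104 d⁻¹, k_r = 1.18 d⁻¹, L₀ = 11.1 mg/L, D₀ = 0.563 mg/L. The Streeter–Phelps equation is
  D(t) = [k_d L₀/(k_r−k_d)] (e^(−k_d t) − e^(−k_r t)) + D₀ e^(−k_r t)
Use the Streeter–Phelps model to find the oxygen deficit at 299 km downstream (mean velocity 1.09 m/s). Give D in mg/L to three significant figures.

Travel time t = x/v = 299 km / (1.09 m/s) = 299000 m / 1.09 m/s = 274300 s = 3.175 d.
k_d L₀/(k_r−k_d) = 0.104×11.1/(1.18−0.104) = 1.154/1.076 = 1.073 mg/L.
e^(−k_d t) = e^(−0.104×3.175) = 0.7188; e^(−k_r t) = e^(−1.18×3.175) = 0.02360.
D = 1.073 × (0.7188 − 0.02360) + 0.563 × 0.02360 = 0.7458 + 0.01329 = 0.7591 mg/L.

D ≈ 0.759 mg/L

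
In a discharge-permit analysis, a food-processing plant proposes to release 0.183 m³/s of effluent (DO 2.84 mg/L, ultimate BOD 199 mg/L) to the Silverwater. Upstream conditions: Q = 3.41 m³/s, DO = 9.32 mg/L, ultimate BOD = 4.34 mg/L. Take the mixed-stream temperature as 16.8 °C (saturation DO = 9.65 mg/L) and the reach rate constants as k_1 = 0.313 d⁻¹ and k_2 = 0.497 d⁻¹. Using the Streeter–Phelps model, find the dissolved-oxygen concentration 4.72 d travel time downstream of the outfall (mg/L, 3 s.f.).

Mixed DO = (3.41×9.32 + 0.183×2.84)/(3.41+0.183) = 32.30/3.593 = 8.990 mg/L.
Mixed L₀ = (3.41×4.34 + 0.183×199)/(3.593) = 51.22/3.593 = 14.25 mg/L.
Initial deficit D₀ = C_s − DO₀ = 9.65 − 8.990 = 0.6600 mg/L.
D(4.72) = [0.313×14.25/(0.497−0.313)](e^(−0.313×4.72) − e^(−0.497×4.72)) + 0.6600 e^(−0.497×4.72)
= 24.25 × (0.2282 − 0.09577) + 0.6600 × 0.09577 = 3.275 mg/L.
DO = 9.65 − 3.275 = 6.375 mg/L.

DO ≈ 6.37 mg/L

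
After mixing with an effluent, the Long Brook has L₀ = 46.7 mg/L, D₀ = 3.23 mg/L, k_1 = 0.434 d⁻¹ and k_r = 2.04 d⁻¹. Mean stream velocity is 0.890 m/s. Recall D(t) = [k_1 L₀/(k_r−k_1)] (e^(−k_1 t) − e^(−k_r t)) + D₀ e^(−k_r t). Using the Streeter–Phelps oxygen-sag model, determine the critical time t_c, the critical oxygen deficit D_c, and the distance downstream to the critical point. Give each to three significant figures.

t_c = [1/(k_r−k_1)] ln[(k_r/k_1)(1 − D₀(k_r−k_1)/(k_1 L₀))]
= [1/(2.04−0.434)] ln[(2.04/0.434)(1 − 3.23×1.606/(0.434×46.7))]
= (1/1.606) ln[4.700 × 0.7441] = 0.6227 × ln(3.497) = 0.6227 × 1.252 = 0.7796 d.
D_c = (k_1/k_r) L₀ e^(−k_1 t_c) = (0.434/2.04) × 46.7 × e^(−0.434×0.7796) = 0.2127 × 46.7 × 0.7130 = 7.083 mg/L.
x_c = v t_c = 0.890 m/s × 0.7796 d × 86400 s/d = 59950 m ≈ 59.9 km.

t_c ≈ 0.780 d; D_c ≈ 7.08 mg/L; x_c ≈ 59.9 km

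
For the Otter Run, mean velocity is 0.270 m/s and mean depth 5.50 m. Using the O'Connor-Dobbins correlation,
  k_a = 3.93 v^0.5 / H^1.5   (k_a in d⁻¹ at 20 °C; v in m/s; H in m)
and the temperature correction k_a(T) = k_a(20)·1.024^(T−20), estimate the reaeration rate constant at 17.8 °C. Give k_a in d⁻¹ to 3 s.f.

k_a ≈ 0.150 d⁻¹

k_a(20) = 3.93 × 0.270^0.5 / 5.50^1.5 = 3.93 × 0.5196 / 12.90 = 0.1583 d⁻¹.
k_a(17.8) = 0.1583 × 1.024^(17.8−20) = 0.1583 × 0.9492 = 0.1503 d⁻¹.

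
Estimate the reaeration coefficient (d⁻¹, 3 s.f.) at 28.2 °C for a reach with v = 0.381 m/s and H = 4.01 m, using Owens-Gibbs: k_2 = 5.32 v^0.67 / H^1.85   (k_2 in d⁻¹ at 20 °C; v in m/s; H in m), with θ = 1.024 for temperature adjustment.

k_2 ≈ 0.259 d⁻¹

k_2(20) = 5.32 × 0.381^0.67 / 4.01^1.85 = 5.32 × 0.5239 / 13.06 = 0.2135 d⁻¹.
k_2(28.2) = 0.2135 × 1.024^(28.2−20) = 0.2135 × 1.215 = 0.2593 d⁻¹.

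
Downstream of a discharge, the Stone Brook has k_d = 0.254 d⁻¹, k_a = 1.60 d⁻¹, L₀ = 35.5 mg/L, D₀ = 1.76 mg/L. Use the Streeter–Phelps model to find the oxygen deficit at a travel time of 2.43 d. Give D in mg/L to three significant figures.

k_d L₀/(k_a−k_d) = 0.254×35.5/(1.60−0.254) = 9.017/1.346 = 6.699 mg/L.
e^(−k_d t) = e^(−0.254×2.430) = 0.5394; e^(−k_a t) = e^(−1.60×2.430) = 0.02049.
D = 6.699 × (0.5394 − 0.02049) + 1.76 × 0.02049 = 3.477 + 0.03606 = 3.513 mg/L.

D ≈ 3.51 mg/L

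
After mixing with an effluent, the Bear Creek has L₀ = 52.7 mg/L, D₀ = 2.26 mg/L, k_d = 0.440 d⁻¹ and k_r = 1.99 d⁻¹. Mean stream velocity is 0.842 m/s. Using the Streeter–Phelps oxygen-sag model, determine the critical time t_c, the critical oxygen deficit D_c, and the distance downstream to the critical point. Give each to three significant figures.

t_c ≈ 0.868 d; D_c ≈ 7.95 mg/L; x_c ≈ 63.1 km

At the critical point dD/dt = 0, so k_d L₀ e^(−k_d t) = k_r D. Substituting D(t) from the Streeter–Phelps equation and solving for t gives
t_c = ln[(k_r/k_d)(1 − D₀(k_r−k_d)/(k_d L₀))] / (k_r−k_d).
Here k_r−k_d = 1.550 d⁻¹ and 1 − D₀(k_r−k_d)/(k_d L₀) = 1 − 2.26×1.550/(0.440×52.7) = 0.8489, so
t_c = ln(4.523 × 0.8489) / 1.550 = 1.345 / 1.550 = 0.8680 d.
D_c = (k_d/k_r) L₀ e^(−k_d t_c) = (0.440/1.99) × 52.7 × e^(−0.440×0.8680) = 0.2211 × 52.7 × 0.6826 = 7.953 mg/L.
x_c = v t_c = 0.842 m/s × 0.8680 d × 86400 s/d = 63140 m ≈ 63.1 km.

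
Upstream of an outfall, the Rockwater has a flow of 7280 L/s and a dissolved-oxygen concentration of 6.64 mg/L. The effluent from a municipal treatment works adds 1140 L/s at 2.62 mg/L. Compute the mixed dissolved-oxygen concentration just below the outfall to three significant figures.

Flow-weighted mixing: C = (Q_r C_r + Q_w C_w)/(Q_r + Q_w)
= (7280×6.64 + 1140×2.62)/(7280 + 1140) = 51330/8420 = 6.096 mg/L.

6.10 mg/L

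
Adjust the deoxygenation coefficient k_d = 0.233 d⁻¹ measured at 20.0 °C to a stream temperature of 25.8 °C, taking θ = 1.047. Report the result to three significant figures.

k_d(T₂) = k_d(T₁) · θ^(T₂−T₁) = 0.233 × 1.047^(25.8−20.0)
= 0.233 × 1.047^5.80 = 0.233 × 1.305 = 0.3041 d⁻¹.

k_d ≈ 0.304 d⁻¹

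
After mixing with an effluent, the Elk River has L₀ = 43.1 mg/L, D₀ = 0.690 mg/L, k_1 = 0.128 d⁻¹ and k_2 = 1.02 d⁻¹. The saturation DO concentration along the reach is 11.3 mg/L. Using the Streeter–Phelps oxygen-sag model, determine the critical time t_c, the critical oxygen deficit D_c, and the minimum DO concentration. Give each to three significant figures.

t_c = [1/(k_2−k_1)] ln[(k_2/k_1)(1 − D₀(k_2−k_1)/(k_1 L₀))]
= [1/(1.02−0.128)] ln[(1.02/0.128)(1 − 0.690×0.8920/(0.128×43.1))]
= (1/0.8920) ln[7.969 × 0.8884] = 1.121 × ln(7.080) = 1.121 × 1.957 = 2.194 d.
D_c = (k_1/k_2) L₀ e^(−k_1 t_c) = (0.128/1.02) × 43.1 × e^(−0.128×2.194) = 0.1255 × 43.1 × 0.7551 = 4.084 mg/L.
Minimum DO = C_s − D_c = 11.3 − 4.084 = 7.216 mg/L.

t_c ≈ 2.19 d; D_c ≈ 4.08 mg/L; min DO ≈ 7.22 mg/L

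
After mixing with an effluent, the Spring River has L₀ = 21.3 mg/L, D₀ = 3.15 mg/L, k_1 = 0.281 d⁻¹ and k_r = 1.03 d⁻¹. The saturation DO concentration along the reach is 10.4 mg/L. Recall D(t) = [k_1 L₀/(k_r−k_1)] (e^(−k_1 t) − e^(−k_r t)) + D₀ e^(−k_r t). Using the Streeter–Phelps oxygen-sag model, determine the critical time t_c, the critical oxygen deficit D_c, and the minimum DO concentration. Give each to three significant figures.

t_c ≈ 1.07 d; D_c ≈ 4.31 mg/L; min DO ≈ 6.09 mg/L

At the critical point dD/dt = 0, so k_1 L₀ e^(−k_1 t) = k_r D. Substituting D(t) from the Streeter–Phelps equation and solving for t gives
t_c = ln[(k_r/k_1)(1 − D₀(k_r−k_1)/(k_1 L₀))] / (k_r−k_1).
Here k_r−k_1 = 0.7490 d⁻¹ and 1 − D₀(k_r−k_1)/(k_1 L₀) = 1 − 3.15×0.7490/(0.281×21.3) = 0.6058, so
t_c = ln(3.665 × 0.6058) / 0.7490 = 0.7978 / 0.7490 = 1.065 d.
D_c = (k_1/k_r) L₀ e^(−k_1 t_c) = (0.281/1.03) × 21.3 × e^(−0.281×1.065) = 0.2728 × 21.3 × 0.7413 = 4.308 mg/L.
Minimum DO = C_s − D_c = 10.4 − 4.308 = 6.092 mg/L.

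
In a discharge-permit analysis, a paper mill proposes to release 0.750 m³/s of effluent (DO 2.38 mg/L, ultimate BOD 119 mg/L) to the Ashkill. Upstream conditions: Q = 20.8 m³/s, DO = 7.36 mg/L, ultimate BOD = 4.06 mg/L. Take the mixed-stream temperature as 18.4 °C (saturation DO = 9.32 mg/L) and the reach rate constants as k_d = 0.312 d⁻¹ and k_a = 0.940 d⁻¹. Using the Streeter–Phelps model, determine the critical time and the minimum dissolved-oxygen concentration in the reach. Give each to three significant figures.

t_c ≈ 0.545 d; minimum DO ≈ 7.06 mg/L

Mixed DO = (20.8×7.36 + 0.750×2.38)/(20.8+0.750) = 154.9/21.55 = 7.187 mg/L.
Mixed L₀ = (20.8×4.06 + 0.750×119)/(21.55) = 173.7/21.55 = 8.060 mg/L.
Initial deficit D₀ = C_s − DO₀ = 9.32 − 7.187 = 2.133 mg/L.
t_c = (1/0.6280) ln[(0.940/0.312)(1 − 2.133×0.6280/(0.312×8.060))] = 1.592 × ln(1.408) = 0.5446 d.
D_c = (0.312/0.940) × 8.060 × e^(−0.312×0.5446) = 0.3319 × 8.060 × 0.8437 = 2.257 mg/L.
Minimum DO = 9.32 − 2.257 = 7.063 mg/L.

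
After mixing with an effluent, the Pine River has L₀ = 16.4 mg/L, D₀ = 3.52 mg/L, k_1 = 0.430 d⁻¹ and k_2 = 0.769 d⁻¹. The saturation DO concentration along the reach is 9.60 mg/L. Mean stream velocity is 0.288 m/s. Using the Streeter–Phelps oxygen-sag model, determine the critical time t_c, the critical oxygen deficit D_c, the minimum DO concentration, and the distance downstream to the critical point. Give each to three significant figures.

t_c ≈ 1.17 d; D_c ≈ 5.55 mg/L; min DO ≈ 4.05 mg/L; x_c ≈ 29.1 km

t_c = [1/(k_2−k_1)] ln[(k_2/k_1)(1 − D₀(k_2−k_1)/(k_1 L₀))]
= [1/(0.769−0.430)] ln[(0.769/0.430)(1 − 3.52×0.3390/(0.430×16.4))]
= (1/0.3390) ln[1.788 × 0.8308] = 2.950 × ln(1.486) = 2.950 × 0.3959 = 1.168 d.
D_c = (k_1/k_2) L₀ e^(−k_1 t_c) = (0.430/0.769) × 16.4 × e^(−0.430×1.168) = 0.5592 × 16.4 × 0.6052 = 5.550 mg/L.
Minimum DO = C_s − D_c = 9.60 − 5.550 = 4.050 mg/L.
x_c = v t_c = 0.288 m/s × 1.168 d × 86400 s/d = 29060 m ≈ 29.1 km.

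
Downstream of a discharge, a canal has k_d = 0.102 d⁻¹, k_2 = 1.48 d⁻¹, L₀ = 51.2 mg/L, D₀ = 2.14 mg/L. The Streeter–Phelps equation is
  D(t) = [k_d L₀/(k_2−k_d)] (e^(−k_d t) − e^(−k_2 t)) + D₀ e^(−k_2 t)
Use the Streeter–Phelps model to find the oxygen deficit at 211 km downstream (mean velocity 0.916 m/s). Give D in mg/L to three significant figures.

D ≈ 2.86 mg/L

Travel time t = x/v = 211 km / (0.916 m/s) = 211000 m / 0.916 m/s = 230300 s = 2.666 d.
k_d L₀/(k_2−k_d) = 0.102×51.2/(1.48−0.102) = 5.222/1.378 = 3.790 mg/L.
e^(−k_d t) = e^(−0.102×2.666) = 0.7619; e^(−k_2 t) = e^(−1.48×2.666) = 0.01934.
D = 3.790 × (0.7619 − 0.01934) + 2.14 × 0.01934 = 2.814 + 0.04138 = 2.856 mg/L.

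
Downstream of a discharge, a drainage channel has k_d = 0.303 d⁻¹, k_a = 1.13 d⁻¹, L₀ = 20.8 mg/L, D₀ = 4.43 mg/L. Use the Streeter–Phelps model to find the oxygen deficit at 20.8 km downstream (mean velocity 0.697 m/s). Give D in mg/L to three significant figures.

Travel time t = x/v = 20.8 km / (0.697 m/s) = 20800 m / 0.697 m/s = 29840 s = 0.3454 d.
k_d L₀/(k_a−k_d) = 0.303×20.8/(1.13−0.303) = 6.302/0.8270 = 7.621 mg/L.
e^(−k_d t) = e^(−0.303×0.3454) = 0.9006; e^(−k_a t) = e^(−1.13×0.3454) = 0.6769.
D = 7.621 × (0.9006 − 0.6769) + 4.43 × 0.6769 = 1.705 + 2.998 = 4.704 mg/L.

D ≈ 4.70 mg/L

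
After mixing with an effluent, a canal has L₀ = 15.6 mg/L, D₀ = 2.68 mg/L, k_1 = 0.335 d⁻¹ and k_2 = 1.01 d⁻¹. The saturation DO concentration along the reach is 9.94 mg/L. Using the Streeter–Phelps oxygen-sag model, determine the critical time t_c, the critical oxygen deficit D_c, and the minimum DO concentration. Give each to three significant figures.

t_c = [1/(k_2−k_1)] ln[(k_2/k_1)(1 − D₀(k_2−k_1)/(k_1 L₀))]
= [1/(1.01−0.335)] ln[(1.01/0.335)(1 − 2.68×0.6750/(0.335×15.6))]
= (1/0.6750) ln[3.015 × 0.6538] = 1.481 × ln(1.971) = 1.481 × 0.6787 = 1.005 d.
D_c = (k_1/k_2) L₀ e^(−k_1 t_c) = (0.335/1.01) × 15.6 × e^(−0.335×1.005) = 0.3317 × 15.6 × 0.7140 = 3.695 mg/L.
Minimum DO = C_s − D_c = 9.94 − 3.695 = 6.245 mg/L.

t_c ≈ 1.01 d; D_c ≈ 3.69 mg/L; min DO ≈ 6.25 mg/L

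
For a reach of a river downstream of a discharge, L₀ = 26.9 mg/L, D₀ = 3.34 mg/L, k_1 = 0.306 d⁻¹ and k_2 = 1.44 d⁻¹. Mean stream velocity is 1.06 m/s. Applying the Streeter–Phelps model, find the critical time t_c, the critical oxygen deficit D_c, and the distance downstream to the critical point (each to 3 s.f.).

t_c = [1/(k_2−k_1)] ln[(k_2/k_1)(1 − D₀(k_2−k_1)/(k_1 L₀))]
= [1/(1.44−0.306)] ln[(1.44/0.306)(1 − 3.34×1.134/(0.306×26.9))]
= (1/1.134) ln[4.706 × 0.5399] = 0.8818 × ln(2.541) = 0.8818 × 0.9324 = 0.8222 d.
L(t_c) = L₀ e^(−k_1 t_c) = 26.9 × 0.7776 = 20.92 mg/L, and at the critical point k_2 D_c = k_1 L, so D_c = (0.306/1.44) × 20.92 = 4.445 mg/L.
x_c = v t_c = 1.06 m/s × 0.8222 d × 86400 s/d = 75300 m ≈ 75.3 km.

t_c ≈ 0.822 d; D_c ≈ 4.44 mg/L; x_c ≈ 75.3 km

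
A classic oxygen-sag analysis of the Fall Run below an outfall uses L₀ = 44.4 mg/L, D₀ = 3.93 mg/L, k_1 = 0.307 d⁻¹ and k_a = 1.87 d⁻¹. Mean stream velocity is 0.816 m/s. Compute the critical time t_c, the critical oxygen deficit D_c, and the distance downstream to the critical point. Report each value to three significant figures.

t_c ≈ 0.773 d; D_c ≈ 5.75 mg/L; x_c ≈ 54.5 km

At the critical point dD/dt = 0, so k_1 L₀ e^(−k_1 t) = k_a D. Substituting D(t) from the Streeter–Phelps equation and solving for t gives
t_c = ln[(k_a/k_1)(1 − D₀(k_a−k_1)/(k_1 L₀))] / (k_a−k_1).
Here k_a−k_1 = 1.563 d⁻¹ and 1 − D₀(k_a−k_1)/(k_1 L₀) = 1 − 3.93×1.563/(0.307×44.4) = 0.5494, so
t_c = ln(6.091 × 0.5494) / 1.563 = 1.208 / 1.563 = 0.7728 d.
L(t_c) = L₀ e^(−k_1 t_c) = 44.4 × 0.7888 = 35.02 mg/L, and at the critical point k_a D_c = k_1 L, so D_c = (0.307/1.87) × 35.02 = 5.750 mg/L.
x_c = v t_c = 0.816 m/s × 0.7728 d × 86400 s/d = 54480 m ≈ 54.5 km.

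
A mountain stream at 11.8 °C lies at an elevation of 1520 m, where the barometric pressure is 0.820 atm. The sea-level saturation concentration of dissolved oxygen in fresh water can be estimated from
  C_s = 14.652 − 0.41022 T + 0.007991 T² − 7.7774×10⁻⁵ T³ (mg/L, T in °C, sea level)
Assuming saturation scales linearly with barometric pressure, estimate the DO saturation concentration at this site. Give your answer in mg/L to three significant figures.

C_s ≈ 8.85 mg/L

At sea level: C_s = 14.652 − 0.41022×11.8 + 0.007991×11.8² − 7.7774×10⁻⁵×11.8³ = 10.80 mg/L.
Pressure correction: C_s' = 10.80 × 0.820 = 8.853 mg/L.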